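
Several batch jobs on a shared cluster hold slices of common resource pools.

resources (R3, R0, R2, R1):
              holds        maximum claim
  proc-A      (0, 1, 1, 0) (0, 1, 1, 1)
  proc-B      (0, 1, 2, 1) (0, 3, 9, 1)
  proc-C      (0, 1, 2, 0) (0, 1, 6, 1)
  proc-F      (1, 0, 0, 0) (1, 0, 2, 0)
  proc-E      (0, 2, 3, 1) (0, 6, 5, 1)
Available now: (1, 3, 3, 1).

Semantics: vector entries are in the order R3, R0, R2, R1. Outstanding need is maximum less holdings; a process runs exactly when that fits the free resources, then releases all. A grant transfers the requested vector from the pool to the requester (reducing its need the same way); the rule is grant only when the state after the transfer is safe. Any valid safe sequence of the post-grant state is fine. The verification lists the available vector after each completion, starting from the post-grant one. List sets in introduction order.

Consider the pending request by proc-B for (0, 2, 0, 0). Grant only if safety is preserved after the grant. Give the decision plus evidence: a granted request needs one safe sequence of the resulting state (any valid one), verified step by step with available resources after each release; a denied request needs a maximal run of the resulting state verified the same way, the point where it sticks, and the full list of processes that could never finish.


DENY — the pretend-granted state is unsafe.
Key observation: after proc-F, proc-A, proc-C the pool peaks at (2, 3, 6, 1), and each blocked process is short somewhere: proc-B on R2; proc-E on R0.
Pretend the grant happened; the run proc-F, proc-A, proc-C goes as far as possible. Walking it through:
  pool = (1, 1, 3, 1)
  run proc-F (needs (0, 0, 2, 0), free (1, 1, 3, 1)); after release of (1, 0, 0, 0) the pool is (2, 1, 3, 1)
  run proc-A (needs (0, 0, 0, 1), free (2, 1, 3, 1)); after release of (0, 1, 1, 0) the pool is (2, 2, 4, 1)
  run proc-C (needs (0, 0, 4, 1), free (2, 2, 4, 1)); after release of (0, 1, 2, 0) the pool is (2, 3, 6, 1)
  blocked: proc-B wants (0, 0, 7, 0), pool (2, 3, 6, 1) — not enough R2
  blocked: proc-E wants (0, 4, 2, 0), pool (2, 3, 6, 1) — not enough R0
Post-grant, the permanently blocked set is proc-B and proc-E.


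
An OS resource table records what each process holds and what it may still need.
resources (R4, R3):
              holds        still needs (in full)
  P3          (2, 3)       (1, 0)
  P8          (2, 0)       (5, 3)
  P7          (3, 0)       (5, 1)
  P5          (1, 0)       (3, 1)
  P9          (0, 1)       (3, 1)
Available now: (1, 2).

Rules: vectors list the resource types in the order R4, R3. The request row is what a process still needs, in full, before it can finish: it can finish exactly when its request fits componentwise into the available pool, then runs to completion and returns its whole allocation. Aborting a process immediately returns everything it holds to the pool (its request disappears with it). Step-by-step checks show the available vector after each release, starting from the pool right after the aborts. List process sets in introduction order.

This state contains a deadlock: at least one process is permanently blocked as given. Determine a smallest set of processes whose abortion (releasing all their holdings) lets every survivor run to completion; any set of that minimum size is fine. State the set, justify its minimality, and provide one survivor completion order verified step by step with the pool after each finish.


Abort P8.
Key observation: P7 was stuck for good until P8 gave back (2, 0); in the order shown it finishes at step 3.
Minimality: the empty abort set fails — the state is deadlocked as it stands.
The survivors complete as P3, P9, P7, P5. Step-by-step check (starting from the post-abort pool):
  pool = (3, 2)
  run P3 (needs (1, 0), free (3, 2)); after release of (2, 3) the pool is (5, 5)
  run P9 (needs (3, 1), free (5, 5)); after release of (0, 1) the pool is (5, 6)
  run P7 (needs (5, 1), free (5, 6)); after release of (3, 0) the pool is (8, 6)
  run P5 (needs (3, 1), free (8, 6)); after release of (1, 0) the pool is (9, 6)


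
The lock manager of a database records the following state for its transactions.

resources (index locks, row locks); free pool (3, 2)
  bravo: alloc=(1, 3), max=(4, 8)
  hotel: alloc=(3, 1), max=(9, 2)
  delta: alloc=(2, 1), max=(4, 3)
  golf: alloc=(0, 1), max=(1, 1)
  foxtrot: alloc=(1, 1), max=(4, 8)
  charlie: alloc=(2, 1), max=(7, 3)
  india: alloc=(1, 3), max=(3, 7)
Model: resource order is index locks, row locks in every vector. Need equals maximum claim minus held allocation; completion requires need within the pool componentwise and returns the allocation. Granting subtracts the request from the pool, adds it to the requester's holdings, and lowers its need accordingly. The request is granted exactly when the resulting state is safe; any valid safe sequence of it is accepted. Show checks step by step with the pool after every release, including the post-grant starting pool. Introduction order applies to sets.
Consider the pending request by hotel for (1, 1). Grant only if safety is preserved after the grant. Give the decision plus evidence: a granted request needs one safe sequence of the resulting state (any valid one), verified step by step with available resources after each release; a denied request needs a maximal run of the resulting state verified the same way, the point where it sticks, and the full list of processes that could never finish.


DENY. Granting would leave the state unsafe.
Key observation: after golf, delta the pool peaks at (4, 3), and each blocked process is short somewhere: bravo on row locks; hotel on index locks; foxtrot on row locks; charlie on index locks; india on row locks.
Pretend the grant happened; the run golf, delta goes as far as possible. Step-by-step check:
  pool = (2, 1)
  golf: need (1, 0) fits (2, 1); releases (0, 1), pool now (2, 2)
  delta: need (2, 2) fits (2, 2); releases (2, 1), pool now (4, 3)
  bravo cannot run: need (3, 5) vs free (4, 3) (insufficient row locks)
  hotel cannot run: need (5, 0) vs free (4, 3) (insufficient index locks)
  foxtrot cannot run: need (3, 7) vs free (4, 3) (insufficient row locks)
  charlie cannot run: need (5, 2) vs free (4, 3) (insufficient index locks)
  india cannot run: need (2, 4) vs free (4, 3) (insufficient row locks)
Processes that could never finish after the grant: bravo, hotel, foxtrot, charlie and india.


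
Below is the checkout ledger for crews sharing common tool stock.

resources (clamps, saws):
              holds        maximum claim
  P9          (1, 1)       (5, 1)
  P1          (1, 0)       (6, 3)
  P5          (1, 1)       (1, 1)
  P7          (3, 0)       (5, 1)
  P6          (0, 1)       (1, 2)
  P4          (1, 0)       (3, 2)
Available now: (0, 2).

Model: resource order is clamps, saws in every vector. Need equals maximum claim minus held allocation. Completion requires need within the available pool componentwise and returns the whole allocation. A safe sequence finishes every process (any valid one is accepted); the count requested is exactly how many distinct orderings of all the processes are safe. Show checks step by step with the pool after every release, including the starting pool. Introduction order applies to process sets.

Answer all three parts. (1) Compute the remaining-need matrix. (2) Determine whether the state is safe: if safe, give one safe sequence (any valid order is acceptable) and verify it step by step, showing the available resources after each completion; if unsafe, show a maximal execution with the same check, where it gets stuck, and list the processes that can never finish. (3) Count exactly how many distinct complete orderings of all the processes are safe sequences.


(1) Remaining need (order clamps, saws):
  P9: (4, 0)
  P1: (5, 3)
  P5: (0, 0)
  P7: (2, 1)
  P6: (1, 1)
  P4: (2, 2)
(2) The state is UNSAFE.
Key observation: P5, P6 can finish, but then (1, 4) is all there is, and the blocked group's clamps demands exceed it.
The run P5, P6 cannot be extended any further. Verifying each step:
  pool = (0, 2)
  P5: need (0, 0) fits (0, 2); releases (1, 1), pool now (1, 3)
  P6: need (1, 1) fits (1, 3); releases (0, 1), pool now (1, 4)
  P9 still needs (4, 0) but only (1, 4) is free — short on clamps
  P1 still needs (5, 3) but only (1, 4) is free — short on clamps
  P7 still needs (2, 1) but only (1, 4) is free — short on clamps
  P4 still needs (2, 2) but only (1, 4) is free — short on clamps
Never able to finish: P9, P1, P7 and P4.
(3) The exact count: 0 of the possible complete orderings are safe sequences.


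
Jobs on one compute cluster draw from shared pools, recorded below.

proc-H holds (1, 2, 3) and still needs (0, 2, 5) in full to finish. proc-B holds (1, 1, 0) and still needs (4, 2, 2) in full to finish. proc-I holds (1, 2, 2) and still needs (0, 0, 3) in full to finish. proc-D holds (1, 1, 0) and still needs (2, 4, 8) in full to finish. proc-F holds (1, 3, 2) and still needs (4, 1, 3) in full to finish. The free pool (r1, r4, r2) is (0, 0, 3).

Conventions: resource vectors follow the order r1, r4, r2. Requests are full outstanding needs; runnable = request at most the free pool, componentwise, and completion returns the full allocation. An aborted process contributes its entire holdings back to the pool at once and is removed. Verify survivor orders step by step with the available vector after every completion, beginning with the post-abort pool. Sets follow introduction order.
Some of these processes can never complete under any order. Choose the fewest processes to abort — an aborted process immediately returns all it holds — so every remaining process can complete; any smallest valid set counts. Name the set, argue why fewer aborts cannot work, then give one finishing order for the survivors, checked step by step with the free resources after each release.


Abort proc-F.
Key observation: before aborting proc-F, proc-B was permanently blocked — no order could ever run it; afterwards it completes at step 4.
No smaller set exists: with zero aborts the deadlock remains.
Survivors finish in the order: proc-I, proc-H, proc-D, proc-B. Walking it through (pool after the aborts first):
  pool = (1, 3, 5)
  run proc-I (needs (0, 0, 3), free (1, 3, 5)); after release of (1, 2, 2) the pool is (2, 5, 7)
  run proc-H (needs (0, 2, 5), free (2, 5, 7)); after release of (1, 2, 3) the pool is (3, 7, 10)
  run proc-D (needs (2, 4, 8), free (3, 7, 10)); after release of (1, 1, 0) the pool is (4, 8, 10)
  run proc-B (needs (4, 2, 2), free (4, 8, 10)); after release of (1, 1, 0) the pool is (5, 9, 10)


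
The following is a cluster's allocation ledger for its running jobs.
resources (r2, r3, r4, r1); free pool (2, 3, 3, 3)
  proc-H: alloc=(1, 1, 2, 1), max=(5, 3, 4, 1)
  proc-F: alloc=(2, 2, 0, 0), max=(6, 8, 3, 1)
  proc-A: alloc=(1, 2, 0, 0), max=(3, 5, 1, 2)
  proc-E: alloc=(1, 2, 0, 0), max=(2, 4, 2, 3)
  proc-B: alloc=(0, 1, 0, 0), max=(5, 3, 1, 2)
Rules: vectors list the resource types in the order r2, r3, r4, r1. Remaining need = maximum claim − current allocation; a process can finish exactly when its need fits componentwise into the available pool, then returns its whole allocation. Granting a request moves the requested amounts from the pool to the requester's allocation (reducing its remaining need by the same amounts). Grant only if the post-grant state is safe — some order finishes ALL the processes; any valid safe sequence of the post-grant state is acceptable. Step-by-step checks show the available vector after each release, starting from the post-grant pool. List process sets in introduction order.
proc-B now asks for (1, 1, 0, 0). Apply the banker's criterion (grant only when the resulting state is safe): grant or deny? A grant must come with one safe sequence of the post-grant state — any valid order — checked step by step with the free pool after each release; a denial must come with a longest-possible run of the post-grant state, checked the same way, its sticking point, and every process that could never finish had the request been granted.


DENY — the pretend-granted state is unsafe.
Key observation: the wall is r2: completing proc-E, proc-A brings the pool only to (3, 6, 3, 3), and all the rest need more.
On the post-grant state, proc-E, proc-A is a maximal run — nothing extends it. Walking it through:
  pool = (1, 2, 3, 3)
  proc-E: need (1, 2, 2, 3) fits (1, 2, 3, 3); releases (1, 2, 0, 0), pool now (2, 4, 3, 3)
  proc-A: need (2, 3, 1, 2) fits (2, 4, 3, 3); releases (1, 2, 0, 0), pool now (3, 6, 3, 3)
  blocked: proc-H wants (4, 2, 2, 0), pool (3, 6, 3, 3) — not enough r2
  blocked: proc-F wants (4, 6, 3, 1), pool (3, 6, 3, 3) — not enough r2
  blocked: proc-B wants (4, 1, 1, 2), pool (3, 6, 3, 3) — not enough r2
Had the request been granted, proc-H, proc-F and proc-B could never finish.


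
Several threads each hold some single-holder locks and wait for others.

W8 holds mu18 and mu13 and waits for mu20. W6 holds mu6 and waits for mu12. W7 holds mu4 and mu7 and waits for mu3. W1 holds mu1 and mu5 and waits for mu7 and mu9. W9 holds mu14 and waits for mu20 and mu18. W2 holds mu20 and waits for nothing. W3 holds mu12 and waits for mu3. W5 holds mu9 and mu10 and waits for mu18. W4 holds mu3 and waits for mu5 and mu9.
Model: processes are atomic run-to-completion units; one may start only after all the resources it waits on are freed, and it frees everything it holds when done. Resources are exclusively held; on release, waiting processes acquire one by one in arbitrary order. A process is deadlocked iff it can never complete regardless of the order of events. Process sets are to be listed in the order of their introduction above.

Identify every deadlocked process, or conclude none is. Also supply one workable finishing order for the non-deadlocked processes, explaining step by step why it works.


Deadlocked: W6, W7, W1, W3 and W4.
Key observation: the knot is the closed ring of waits W4 -> W1 -> W7 -> W4; W6 and W3 wait into the deadlock from upstream.
The rest can finish in the order W2, W8, W5, W9.
Step-by-step check:
  run W2 (it waits on nothing); releases mu20
  run W8 (all its waits — mu20 — are resolved); releases mu18 and mu13
  run W5 (all its waits — mu18 — are resolved); releases mu9 and mu10
  run W9 (all its waits — mu20 and mu18 — are resolved); releases mu14


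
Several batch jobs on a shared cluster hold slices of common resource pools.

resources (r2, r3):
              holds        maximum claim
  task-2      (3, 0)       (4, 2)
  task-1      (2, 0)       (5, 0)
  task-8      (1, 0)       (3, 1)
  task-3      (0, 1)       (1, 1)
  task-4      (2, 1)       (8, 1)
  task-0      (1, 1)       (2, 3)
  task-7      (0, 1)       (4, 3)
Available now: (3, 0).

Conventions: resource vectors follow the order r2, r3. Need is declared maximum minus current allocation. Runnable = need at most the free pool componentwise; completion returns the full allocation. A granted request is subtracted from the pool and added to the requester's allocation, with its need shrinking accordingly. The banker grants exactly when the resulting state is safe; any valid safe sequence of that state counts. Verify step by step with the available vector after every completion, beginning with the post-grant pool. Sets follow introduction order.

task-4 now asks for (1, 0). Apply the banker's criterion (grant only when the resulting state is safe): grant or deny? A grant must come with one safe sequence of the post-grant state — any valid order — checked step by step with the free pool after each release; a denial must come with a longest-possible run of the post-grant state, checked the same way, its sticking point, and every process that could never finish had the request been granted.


GRANT — the state after the grant stays safe, e.g. via task-3, task-8, task-1, task-4, task-7, task-0, task-2.
Key observation: with (2, 0) left after the transfer, task-3 can run at once — the state stays safe.
Verifying the post-grant state step by step:
  pool = (2, 0)
  task-3 needs (1, 0) <= (2, 0) -> finishes; pool += (0, 1) = (2, 1)
  task-8 needs (2, 1) <= (2, 1) -> finishes; pool += (1, 0) = (3, 1)
  task-1 needs (3, 0) <= (3, 1) -> finishes; pool += (2, 0) = (5, 1)
  task-4 needs (5, 0) <= (5, 1) -> finishes; pool += (3, 1) = (8, 2)
  task-7 needs (4, 2) <= (8, 2) -> finishes; pool += (0, 1) = (8, 3)
  task-0 needs (1, 2) <= (8, 3) -> finishes; pool += (1, 1) = (9, 4)
  task-2 needs (1, 2) <= (9, 4) -> finishes; pool += (3, 0) = (12, 4)


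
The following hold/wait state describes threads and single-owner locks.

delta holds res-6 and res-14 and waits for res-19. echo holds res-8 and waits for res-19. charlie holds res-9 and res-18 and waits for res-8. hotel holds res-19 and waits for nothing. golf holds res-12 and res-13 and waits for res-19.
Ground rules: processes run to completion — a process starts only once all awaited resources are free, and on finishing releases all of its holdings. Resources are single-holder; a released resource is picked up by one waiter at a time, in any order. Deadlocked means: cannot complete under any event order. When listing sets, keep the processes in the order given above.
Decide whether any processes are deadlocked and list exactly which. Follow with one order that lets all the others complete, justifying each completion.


Nothing here is deadlocked.
Key observation: all waits point, directly or indirectly, at processes that can finish, so nothing is permanently blocked.
The rest can finish in the order hotel, delta, golf, echo, charlie.
Check, step by step:
  hotel: no waits; runs immediately, freeing res-19
  delta waits on res-19 — all released -> runs and releases res-6 and res-14
  golf waits on res-19 — all released -> runs and releases res-12 and res-13
  echo waits on res-19 — all released -> runs and releases res-8
  charlie waits on res-8 — all released -> runs and releases res-9 and res-18


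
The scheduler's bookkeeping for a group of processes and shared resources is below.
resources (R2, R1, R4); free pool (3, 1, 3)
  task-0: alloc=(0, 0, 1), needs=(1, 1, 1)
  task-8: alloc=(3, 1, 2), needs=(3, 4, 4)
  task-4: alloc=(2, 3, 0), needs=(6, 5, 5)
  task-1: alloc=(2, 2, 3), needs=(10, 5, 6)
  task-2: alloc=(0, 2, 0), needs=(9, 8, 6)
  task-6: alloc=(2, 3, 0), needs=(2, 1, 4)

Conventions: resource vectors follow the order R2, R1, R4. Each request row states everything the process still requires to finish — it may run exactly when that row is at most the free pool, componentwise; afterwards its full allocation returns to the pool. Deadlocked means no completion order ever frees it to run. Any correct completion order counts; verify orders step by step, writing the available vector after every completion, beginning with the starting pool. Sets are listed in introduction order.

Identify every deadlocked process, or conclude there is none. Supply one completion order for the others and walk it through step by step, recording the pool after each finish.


Nothing here is deadlocked.
Key observation: starting with task-0, each completion frees enough for the next — no one is permanently blocked.
A valid finishing order for the others: task-0, task-6, task-8, task-4, task-2, task-1. Walking it through:
  pool = (3, 1, 3)
  task-0 needs (1, 1, 1) <= (3, 1, 3) -> finishes; pool += (0, 0, 1) = (3, 1, 4)
  task-6 needs (2, 1, 4) <= (3, 1, 4) -> finishes; pool += (2, 3, 0) = (5, 4, 4)
  task-8 needs (3, 4, 4) <= (5, 4, 4) -> finishes; pool += (3, 1, 2) = (8, 5, 6)
  task-4 needs (6, 5, 5) <= (8, 5, 6) -> finishes; pool += (2, 3, 0) = (10, 8, 6)
  task-2 needs (9, 8, 6) <= (10, 8, 6) -> finishes; pool += (0, 2, 0) = (10, 10, 6)
  task-1 needs (10, 5, 6) <= (10, 10, 6) -> finishes; pool += (2, 2, 3) = (12, 12, 9)


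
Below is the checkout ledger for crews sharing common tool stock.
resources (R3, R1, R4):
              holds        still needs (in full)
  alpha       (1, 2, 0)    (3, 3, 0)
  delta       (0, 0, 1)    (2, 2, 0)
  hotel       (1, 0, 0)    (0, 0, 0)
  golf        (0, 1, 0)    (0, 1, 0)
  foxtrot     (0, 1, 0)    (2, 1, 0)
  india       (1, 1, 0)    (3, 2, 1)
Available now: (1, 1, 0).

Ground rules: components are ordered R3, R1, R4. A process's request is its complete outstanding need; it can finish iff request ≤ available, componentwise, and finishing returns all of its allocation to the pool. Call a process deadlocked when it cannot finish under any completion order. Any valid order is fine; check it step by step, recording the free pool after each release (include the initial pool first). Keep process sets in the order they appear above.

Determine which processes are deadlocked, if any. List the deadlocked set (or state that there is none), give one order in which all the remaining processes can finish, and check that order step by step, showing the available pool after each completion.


Deadlocked: alpha and india.
Key observation: even finishing hotel, foxtrot, delta, golf leaves just (2, 3, 1) free — too little R3 for any of the remaining processes.
One completion order for the rest: hotel, foxtrot, delta, golf. Verifying each step:
  pool = (1, 1, 0)
  run hotel (needs (0, 0, 0), free (1, 1, 0)); after release of (1, 0, 0) the pool is (2, 1, 0)
  run foxtrot (needs (2, 1, 0), free (2, 1, 0)); after release of (0, 1, 0) the pool is (2, 2, 0)
  run delta (needs (2, 2, 0), free (2, 2, 0)); after release of (0, 0, 1) the pool is (2, 2, 1)
  run golf (needs (0, 1, 0), free (2, 2, 1)); after release of (0, 1, 0) the pool is (2, 3, 1)
None of the blocked processes ever fits:
  blocked: alpha wants (3, 3, 0), pool (2, 3, 1) — not enough R3
  blocked: india wants (3, 2, 1), pool (2, 3, 1) — not enough R3


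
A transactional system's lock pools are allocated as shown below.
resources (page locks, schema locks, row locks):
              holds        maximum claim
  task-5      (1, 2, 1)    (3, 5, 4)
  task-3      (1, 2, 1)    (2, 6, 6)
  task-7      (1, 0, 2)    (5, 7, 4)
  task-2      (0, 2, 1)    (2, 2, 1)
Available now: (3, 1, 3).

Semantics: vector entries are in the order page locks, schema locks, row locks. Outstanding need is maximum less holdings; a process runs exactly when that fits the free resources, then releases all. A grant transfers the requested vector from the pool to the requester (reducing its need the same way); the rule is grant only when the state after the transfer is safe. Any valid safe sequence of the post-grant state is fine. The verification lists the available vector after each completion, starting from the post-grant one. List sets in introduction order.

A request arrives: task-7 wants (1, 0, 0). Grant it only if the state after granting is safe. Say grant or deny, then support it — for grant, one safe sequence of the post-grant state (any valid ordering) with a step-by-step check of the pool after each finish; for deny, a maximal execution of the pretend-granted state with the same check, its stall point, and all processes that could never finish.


GRANT — the state after the grant stays safe, e.g. via task-2, task-5, task-3, task-7.
Key observation: granting shrinks the pool to (2, 1, 3), yet task-2 still fits and the chain goes through.
Step-by-step check of the post-grant state:
  pool = (2, 1, 3)
  task-2: need (2, 0, 0) fits (2, 1, 3); releases (0, 2, 1), pool now (2, 3, 4)
  task-5: need (2, 3, 3) fits (2, 3, 4); releases (1, 2, 1), pool now (3, 5, 5)
  task-3: need (1, 4, 5) fits (3, 5, 5); releases (1, 2, 1), pool now (4, 7, 6)
  task-7: need (3, 7, 2) fits (4, 7, 6); releases (2, 0, 2), pool now (6, 7, 8)


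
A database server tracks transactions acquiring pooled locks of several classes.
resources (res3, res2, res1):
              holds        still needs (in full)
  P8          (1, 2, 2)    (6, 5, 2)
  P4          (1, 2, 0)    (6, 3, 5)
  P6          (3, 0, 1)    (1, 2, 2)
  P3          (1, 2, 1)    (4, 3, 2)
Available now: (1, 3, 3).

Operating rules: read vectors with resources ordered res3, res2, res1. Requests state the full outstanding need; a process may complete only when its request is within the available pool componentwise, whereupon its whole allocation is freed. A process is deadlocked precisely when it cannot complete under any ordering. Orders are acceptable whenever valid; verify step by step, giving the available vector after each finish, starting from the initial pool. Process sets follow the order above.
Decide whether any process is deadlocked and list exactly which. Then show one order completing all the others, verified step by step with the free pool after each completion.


Deadlocked set: P8 and P4.
Key observation: res3 is the bottleneck — with P6, P3 done the pool holds (5, 5, 5), short of every remaining need.
The rest can finish in the order P6, P3. Step-by-step check:
  pool = (1, 3, 3)
  P6 needs (1, 2, 2) <= (1, 3, 3) -> finishes; pool += (3, 0, 1) = (4, 3, 4)
  P3 needs (4, 3, 2) <= (4, 3, 4) -> finishes; pool += (1, 2, 1) = (5, 5, 5)
The blocked processes can never fit:
  P8 still needs (6, 5, 2) but only (5, 5, 5) is free — short on res3
  P4 still needs (6, 3, 5) but only (5, 5, 5) is free — short on res3


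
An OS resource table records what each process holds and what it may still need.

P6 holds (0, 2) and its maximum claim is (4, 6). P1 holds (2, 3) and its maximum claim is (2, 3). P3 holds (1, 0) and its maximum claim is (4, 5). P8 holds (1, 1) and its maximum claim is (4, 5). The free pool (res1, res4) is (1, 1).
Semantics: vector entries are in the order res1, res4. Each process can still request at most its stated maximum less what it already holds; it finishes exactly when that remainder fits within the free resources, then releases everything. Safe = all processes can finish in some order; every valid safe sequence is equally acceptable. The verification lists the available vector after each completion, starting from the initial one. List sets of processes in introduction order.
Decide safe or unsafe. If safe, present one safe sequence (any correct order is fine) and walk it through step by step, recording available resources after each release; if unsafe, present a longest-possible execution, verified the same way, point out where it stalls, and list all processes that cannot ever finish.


SAFE — a valid safe sequence is P1, P8, P6, P3.
Key observation: P8 marks the first exact bind of the order: its need (3, 4) fits the free (3, 4) with zero slack on a requested resource.
Check, step by step:
  pool = (1, 1)
  run P1 (needs (0, 0), free (1, 1)); after release of (2, 3) the pool is (3, 4)
  run P8 (needs (3, 4), free (3, 4)); after release of (1, 1) the pool is (4, 5)
  run P6 (needs (4, 4), free (4, 5)); after release of (0, 2) the pool is (4, 7)
  run P3 (needs (3, 5), free (4, 7)); after release of (1, 0) the pool is (5, 7)


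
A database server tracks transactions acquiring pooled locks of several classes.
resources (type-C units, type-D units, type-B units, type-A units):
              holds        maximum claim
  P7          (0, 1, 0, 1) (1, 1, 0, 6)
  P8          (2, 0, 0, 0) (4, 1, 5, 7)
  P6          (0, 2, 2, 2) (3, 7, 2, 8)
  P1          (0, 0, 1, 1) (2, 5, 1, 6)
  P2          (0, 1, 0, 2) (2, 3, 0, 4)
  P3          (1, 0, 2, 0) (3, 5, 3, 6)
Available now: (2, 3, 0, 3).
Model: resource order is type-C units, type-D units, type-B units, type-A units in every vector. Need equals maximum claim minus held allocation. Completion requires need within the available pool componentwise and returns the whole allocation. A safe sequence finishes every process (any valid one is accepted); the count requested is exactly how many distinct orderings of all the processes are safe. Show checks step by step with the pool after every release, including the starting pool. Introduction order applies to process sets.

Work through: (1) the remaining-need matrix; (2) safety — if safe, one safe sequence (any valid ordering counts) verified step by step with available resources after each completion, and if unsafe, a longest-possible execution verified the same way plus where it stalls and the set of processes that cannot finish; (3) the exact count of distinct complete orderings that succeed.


(1) Remaining need (order type-C units, type-D units, type-B units, type-A units):
  P7: (1, 0, 0, 5)
  P8: (2, 1, 5, 7)
  P6: (3, 5, 0, 6)
  P1: (2, 5, 0, 5)
  P2: (2, 2, 0, 2)
  P3: (2, 5, 1, 6)
(2) SAFE — a valid safe sequence is P2, P7, P1, P3, P6, P8.
Key observation: the first exact fit in this order is P2 — it needs (2, 2, 0, 2) with (2, 3, 0, 3) free, meeting a requested resource to the last unit.
Verifying each step:
  pool = (2, 3, 0, 3)
  P2 needs (2, 2, 0, 2) <= (2, 3, 0, 3) -> finishes; pool += (0, 1, 0, 2) = (2, 4, 0, 5)
  P7 needs (1, 0, 0, 5) <= (2, 4, 0, 5) -> finishes; pool += (0, 1, 0, 1) = (2, 5, 0, 6)
  P1 needs (2, 5, 0, 5) <= (2, 5, 0, 6) -> finishes; pool += (0, 0, 1, 1) = (2, 5, 1, 7)
  P3 needs (2, 5, 1, 6) <= (2, 5, 1, 7) -> finishes; pool += (1, 0, 2, 0) = (3, 5, 3, 7)
  P6 needs (3, 5, 0, 6) <= (3, 5, 3, 7) -> finishes; pool += (0, 2, 2, 2) = (3, 7, 5, 9)
  P8 needs (2, 1, 5, 7) <= (3, 7, 5, 9) -> finishes; pool += (2, 0, 0, 0) = (5, 7, 5, 9)
(3) Exactly 1 of the possible complete orderings is a safe sequence.


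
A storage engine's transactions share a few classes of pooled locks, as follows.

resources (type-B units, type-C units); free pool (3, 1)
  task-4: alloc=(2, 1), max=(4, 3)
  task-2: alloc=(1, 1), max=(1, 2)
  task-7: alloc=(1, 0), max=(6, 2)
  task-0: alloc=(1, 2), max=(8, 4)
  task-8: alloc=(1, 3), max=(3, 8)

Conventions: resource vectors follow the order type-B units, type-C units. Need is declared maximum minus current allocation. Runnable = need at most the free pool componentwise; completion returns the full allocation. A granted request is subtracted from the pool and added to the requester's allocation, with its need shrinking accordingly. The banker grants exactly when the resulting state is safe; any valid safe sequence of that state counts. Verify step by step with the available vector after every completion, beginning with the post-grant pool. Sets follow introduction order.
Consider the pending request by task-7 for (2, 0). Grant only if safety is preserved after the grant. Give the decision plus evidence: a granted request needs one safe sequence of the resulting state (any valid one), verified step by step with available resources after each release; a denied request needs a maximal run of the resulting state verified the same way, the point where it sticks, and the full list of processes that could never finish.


GRANT — the state after the grant stays safe, e.g. via task-2, task-4, task-7, task-0, task-8.
Key observation: the grant leaves (1, 1) free — enough for task-2, whose release restarts the cascade.
Verifying the post-grant state step by step:
  pool = (1, 1)
  task-2 needs (0, 1) <= (1, 1) -> finishes; pool += (1, 1) = (2, 2)
  task-4 needs (2, 2) <= (2, 2) -> finishes; pool += (2, 1) = (4, 3)
  task-7 needs (3, 2) <= (4, 3) -> finishes; pool += (3, 0) = (7, 3)
  task-0 needs (7, 2) <= (7, 3) -> finishes; pool += (1, 2) = (8, 5)
  task-8 needs (2, 5) <= (8, 5) -> finishes; pool += (1, 3) = (9, 8)


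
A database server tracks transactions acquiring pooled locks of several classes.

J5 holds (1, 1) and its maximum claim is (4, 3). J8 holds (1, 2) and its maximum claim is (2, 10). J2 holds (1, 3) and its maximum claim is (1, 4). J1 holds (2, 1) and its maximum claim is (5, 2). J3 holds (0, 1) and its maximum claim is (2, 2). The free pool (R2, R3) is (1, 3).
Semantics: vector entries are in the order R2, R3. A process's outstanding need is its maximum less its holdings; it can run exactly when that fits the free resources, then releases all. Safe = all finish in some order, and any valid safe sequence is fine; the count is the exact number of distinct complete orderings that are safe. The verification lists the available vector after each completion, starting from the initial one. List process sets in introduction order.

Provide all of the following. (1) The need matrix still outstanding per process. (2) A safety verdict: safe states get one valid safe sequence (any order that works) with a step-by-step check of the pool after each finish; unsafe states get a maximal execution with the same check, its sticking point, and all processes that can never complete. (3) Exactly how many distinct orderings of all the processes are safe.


(1) Need matrix, components ordered R2, R3:
  J5: (3, 2)
  J8: (1, 8)
  J2: (0, 1)
  J1: (3, 1)
  J3: (2, 1)
(2) UNSAFE.
Key observation: after J2, J3 the pool peaks at (2, 7), and each blocked process is short somewhere: J5 on R2; J8 on R3; J1 on R2.
The run J2, J3 cannot be extended any further. Step-by-step check:
  pool = (1, 3)
  J2: need (0, 1) fits (1, 3); releases (1, 3), pool now (2, 6)
  J3: need (2, 1) fits (2, 6); releases (0, 1), pool now (2, 7)
  J5 cannot run: need (3, 2) vs free (2, 7) (insufficient R2)
  J8 cannot run: need (1, 8) vs free (2, 7) (insufficient R3)
  J1 cannot run: need (3, 1) vs free (2, 7) (insufficient R2)
Processes that can never finish: J5, J8 and J1.
(3) The exact count: 0 of the possible complete orderings are safe sequences.


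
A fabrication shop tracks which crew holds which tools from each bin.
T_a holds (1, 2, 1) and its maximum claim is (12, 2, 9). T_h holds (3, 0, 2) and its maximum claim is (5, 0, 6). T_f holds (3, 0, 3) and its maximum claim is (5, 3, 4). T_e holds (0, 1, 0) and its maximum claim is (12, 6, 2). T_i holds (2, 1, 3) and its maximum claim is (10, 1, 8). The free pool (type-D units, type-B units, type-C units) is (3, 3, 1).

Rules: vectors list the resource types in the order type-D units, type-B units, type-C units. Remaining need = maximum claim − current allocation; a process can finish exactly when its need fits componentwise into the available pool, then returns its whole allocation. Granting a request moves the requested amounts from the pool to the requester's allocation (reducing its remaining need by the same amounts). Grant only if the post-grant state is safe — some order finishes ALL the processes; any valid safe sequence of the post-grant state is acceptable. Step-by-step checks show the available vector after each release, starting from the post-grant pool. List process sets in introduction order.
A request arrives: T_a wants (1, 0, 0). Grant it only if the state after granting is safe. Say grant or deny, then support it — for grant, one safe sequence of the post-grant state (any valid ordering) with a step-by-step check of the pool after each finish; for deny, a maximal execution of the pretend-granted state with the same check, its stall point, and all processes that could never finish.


GRANT — the state after the grant stays safe, e.g. via T_f, T_h, T_i, T_a, T_e.
Key observation: post-grant, (2, 3, 1) remains, and an order beginning with T_f completes everyone.
Check on the post-grant state, step by step:
  pool = (2, 3, 1)
  T_f needs (2, 3, 1) <= (2, 3, 1) -> finishes; pool += (3, 0, 3) = (5, 3, 4)
  T_h needs (2, 0, 4) <= (5, 3, 4) -> finishes; pool += (3, 0, 2) = (8, 3, 6)
  T_i needs (8, 0, 5) <= (8, 3, 6) -> finishes; pool += (2, 1, 3) = (10, 4, 9)
  T_a needs (10, 0, 8) <= (10, 4, 9) -> finishes; pool += (2, 2, 1) = (12, 6, 10)
  T_e needs (12, 5, 2) <= (12, 6, 10) -> finishes; pool += (0, 1, 0) = (12, 7, 10)


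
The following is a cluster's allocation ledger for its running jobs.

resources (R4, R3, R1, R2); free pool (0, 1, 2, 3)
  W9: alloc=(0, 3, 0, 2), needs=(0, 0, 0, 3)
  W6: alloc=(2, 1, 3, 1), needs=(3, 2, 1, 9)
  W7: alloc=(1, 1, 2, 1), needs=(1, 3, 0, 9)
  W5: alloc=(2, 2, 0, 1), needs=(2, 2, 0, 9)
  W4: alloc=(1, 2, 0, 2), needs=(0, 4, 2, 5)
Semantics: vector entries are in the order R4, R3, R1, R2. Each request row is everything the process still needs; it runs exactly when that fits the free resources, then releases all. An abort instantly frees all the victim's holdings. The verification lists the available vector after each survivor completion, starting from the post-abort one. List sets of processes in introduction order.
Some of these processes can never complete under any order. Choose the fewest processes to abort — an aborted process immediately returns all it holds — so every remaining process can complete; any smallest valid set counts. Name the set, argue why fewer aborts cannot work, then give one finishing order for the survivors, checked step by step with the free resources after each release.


The answer: abort W7 and W5.
Key observation: no ordering could ever have run W6 before the abort of W7 and W5; with (3, 3, 2, 2) back in the pool it fits at step 3.
No one abort is enough; case by case: W9 alone leaves W6 blocked (short on R4 and R2); W6 alone leaves W7 blocked (short on R2); W7 alone leaves W6 blocked (short on R4 and R2); W5 alone leaves W6 blocked (short on R2); W4 alone leaves W6 blocked (short on R4 and R2).
One survivor order: W9, W4, W6. Check, step by step (post-abort pool first):
  pool = (3, 4, 4, 5)
  run W9 (needs (0, 0, 0, 3), free (3, 4, 4, 5)); after release of (0, 3, 0, 2) the pool is (3, 7, 4, 7)
  run W4 (needs (0, 4, 2, 5), free (3, 7, 4, 7)); after release of (1, 2, 0, 2) the pool is (4, 9, 4, 9)
  run W6 (needs (3, 2, 1, 9), free (4, 9, 4, 9)); after release of (2, 1, 3, 1) the pool is (6, 10, 7, 10)


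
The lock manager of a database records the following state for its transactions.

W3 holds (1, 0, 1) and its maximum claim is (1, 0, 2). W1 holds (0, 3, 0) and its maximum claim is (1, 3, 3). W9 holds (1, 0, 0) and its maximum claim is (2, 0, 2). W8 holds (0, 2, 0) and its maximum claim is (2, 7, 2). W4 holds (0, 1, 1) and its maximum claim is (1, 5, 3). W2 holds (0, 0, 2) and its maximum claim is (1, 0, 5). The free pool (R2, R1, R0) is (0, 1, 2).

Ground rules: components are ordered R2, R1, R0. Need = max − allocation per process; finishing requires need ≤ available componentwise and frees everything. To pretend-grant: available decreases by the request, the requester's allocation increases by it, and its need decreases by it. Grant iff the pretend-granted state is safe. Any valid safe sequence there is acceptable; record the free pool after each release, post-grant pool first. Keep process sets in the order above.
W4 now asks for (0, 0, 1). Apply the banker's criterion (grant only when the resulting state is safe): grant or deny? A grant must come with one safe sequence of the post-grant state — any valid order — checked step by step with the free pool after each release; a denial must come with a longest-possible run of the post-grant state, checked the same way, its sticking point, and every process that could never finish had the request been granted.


DENY. Granting would leave the state unsafe.
Key observation: after W3, W9 the pool peaks at (2, 1, 2), and each blocked process is short somewhere: W1 on R0; W8 on R1; W4 on R1; W2 on R0.
After a pretend grant, a maximal execution: W3, W9 — then nothing else fits. Step-by-step check:
  pool = (0, 1, 1)
  run W3 (needs (0, 0, 1), free (0, 1, 1)); after release of (1, 0, 1) the pool is (1, 1, 2)
  run W9 (needs (1, 0, 2), free (1, 1, 2)); after release of (1, 0, 0) the pool is (2, 1, 2)
  W1 cannot run: need (1, 0, 3) vs free (2, 1, 2) (insufficient R0)
  W8 cannot run: need (2, 5, 2) vs free (2, 1, 2) (insufficient R1)
  W4 cannot run: need (1, 4, 1) vs free (2, 1, 2) (insufficient R1)
  W2 cannot run: need (1, 0, 3) vs free (2, 1, 2) (insufficient R0)
Processes that could never finish after the grant: W1, W8, W4 and W2.


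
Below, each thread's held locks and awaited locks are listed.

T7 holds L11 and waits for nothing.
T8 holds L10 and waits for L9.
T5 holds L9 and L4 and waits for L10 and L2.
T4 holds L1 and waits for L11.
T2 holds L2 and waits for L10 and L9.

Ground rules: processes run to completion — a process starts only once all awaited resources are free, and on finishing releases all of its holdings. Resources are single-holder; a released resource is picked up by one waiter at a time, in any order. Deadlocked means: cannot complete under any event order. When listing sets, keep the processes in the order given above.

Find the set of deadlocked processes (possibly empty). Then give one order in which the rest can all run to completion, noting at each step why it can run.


Deadlocked: T8, T5 and T2.
Key observation: nobody on the ring T8 -> T5 -> T8 can start until another member finishes, which never happens; T2 is caught in further circular waits.
The rest can finish in the order T7, T4.
Walking it through:
  T7 waits on nothing -> runs at once and releases L11
  run T4 (all its waits — L11 — are resolved); releases L1
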